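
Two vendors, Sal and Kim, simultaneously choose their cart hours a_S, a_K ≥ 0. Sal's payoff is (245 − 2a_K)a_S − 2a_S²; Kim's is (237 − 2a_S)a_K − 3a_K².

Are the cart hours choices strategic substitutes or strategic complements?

Expanding Sal's payoff: 245a_S − 2a_Ka_S − 2a_S².
∂π/∂a_S = 245 − 2a_K − 4a_S = 0, so a_S = 61.25 − 0.5a_K.
The best-response slope da_S/da_K = −0.5 < 0: the reaction function is downward-sloping, so the choices are strategic substitutes.

strategic substitutes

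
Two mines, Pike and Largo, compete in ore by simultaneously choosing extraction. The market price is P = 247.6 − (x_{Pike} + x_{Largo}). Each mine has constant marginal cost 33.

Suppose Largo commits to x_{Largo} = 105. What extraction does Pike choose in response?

Mine Pike's profit: π = x_{Pike}(247.6 − (x_{Pike} + x_{Largo})) − 33x_{Pike}.
∂π/∂x_{Pike} = 214.6 − 2x_{Pike} − x_{Largo} = 0, so x_{Pike} = 107.3 − 0.5x_{Largo}.
At x_{Largo} = 105: x_{Pike} = 107.3 − 0.5·105 = 54.8.

54.8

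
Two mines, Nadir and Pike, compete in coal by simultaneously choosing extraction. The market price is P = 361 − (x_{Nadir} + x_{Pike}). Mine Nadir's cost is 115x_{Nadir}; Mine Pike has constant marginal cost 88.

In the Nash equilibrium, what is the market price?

188

Mine Nadir's profit: π = x_{Nadir}(361 − (x_{Nadir} + x_{Pike})) − 115x_{Nadir}.
∂π/∂x_{Nadir} = 246 − 2x_{Nadir} − x_{Pike} = 0, so x_{Nadir} = 123 − 0.5x_{Pike}.
By the same steps for Pike: x_{Pike} = 136.5 − 0.5x_{Nadir}.
Plugging x_{Pike} into Nadir's best response: x_{Nadir} = 123 − 0.5(136.5 − 0.5x_{Nadir}) ⇒ 0.75x_{Nadir} = 54.75, so x_{Nadir} = 73.
Then x_{Pike} = 136.5 − 0.5·73 = 100.
Equilibrium price: P = 361 − 173 = 188.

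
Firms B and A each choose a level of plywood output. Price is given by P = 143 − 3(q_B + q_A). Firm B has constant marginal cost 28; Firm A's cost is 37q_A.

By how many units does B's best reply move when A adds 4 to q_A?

-2

Firm B's profit: π = q_B(143 − 3(q_B + q_A)) − 28q_B.
∂π/∂q_B = 115 − 6q_B − 3q_A = 0, so q_B = 115/6 − 0.5q_A.
The reaction-function slope is −0.5, so a 4-unit rise in q_A moves q_B by −0.5 × 4 = −2. B's best response falls — the actions are strategic substitutes.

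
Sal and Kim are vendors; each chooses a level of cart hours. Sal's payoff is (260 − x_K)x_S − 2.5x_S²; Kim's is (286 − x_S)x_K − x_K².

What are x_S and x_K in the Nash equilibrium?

Expanding Sal's payoff: 260x_S − x_Kx_S − 2.5x_S².
∂π/∂x_S = 260 − x_K − 5x_S = 0, so x_S = 52 − 0.2x_K.
Likewise for Kim: x_K = 143 − 0.5x_S.
Solving the two reaction functions simultaneously: (1 − (−0.2)(−0.5))x_S = 52 − 0.2·143, so 0.9x_S = 23.4 and x_S = 26.
Then x_K = 143 − 0.5·26 = 130.

26, 130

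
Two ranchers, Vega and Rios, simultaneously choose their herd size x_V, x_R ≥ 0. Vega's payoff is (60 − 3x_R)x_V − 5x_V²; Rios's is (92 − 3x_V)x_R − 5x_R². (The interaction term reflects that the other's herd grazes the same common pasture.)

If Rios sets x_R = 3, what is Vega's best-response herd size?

5.1

Expanding Vega's payoff: 60x_V − 3x_Rx_V − 5x_V².
∂π/∂x_V = 60 − 3x_R − 10x_V = 0, so x_V = 6 − 0.3x_R.
At x_R = 3: x_V = 6 − 0.3·3 = 5.1.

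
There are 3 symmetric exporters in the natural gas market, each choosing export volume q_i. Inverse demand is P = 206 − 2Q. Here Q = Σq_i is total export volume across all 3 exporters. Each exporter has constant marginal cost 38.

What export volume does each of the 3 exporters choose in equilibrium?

A representative exporter's profit is π_i = q_i(206 − 2Q) − 38q_i, with Q = q_i + Σ_{j≠i} q_j.
First-order condition: 168 − 4q_i − 2Σ_{j≠i} q_j = 0.
In a symmetric equilibrium every exporter chooses the same q, so Σ_{j≠i} q_j = 2q. The condition becomes 168 − 8q = 0, giving q = 168/8 = 21.

21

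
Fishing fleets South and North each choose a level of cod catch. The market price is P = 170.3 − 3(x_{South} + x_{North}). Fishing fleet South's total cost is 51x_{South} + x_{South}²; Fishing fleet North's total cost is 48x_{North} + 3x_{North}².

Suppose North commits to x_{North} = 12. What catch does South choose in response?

10.4125

Fishing fleet South's profit: π = x_{South}(170.3 − 3(x_{South} + x_{North})) − 51x_{South} − x_{South}².
∂π/∂x_{South} = 119.3 − 8x_{South} − 3x_{North} = 0, so x_{South} = 14.9125 − 0.375x_{North}.
At x_{North} = 12: x_{South} = 14.9125 − 0.375·12 = 10.4125.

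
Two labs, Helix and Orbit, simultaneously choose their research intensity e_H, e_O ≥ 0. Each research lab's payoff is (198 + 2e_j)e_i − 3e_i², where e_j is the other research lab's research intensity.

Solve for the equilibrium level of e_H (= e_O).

49.5

Helix's payoff is (198 + 2e_O)e_H − 3e_H².
∂π/∂e_H = 198 + 2e_O − 6e_H = 0, so e_H = 33 + (1/3)e_O.
The game is symmetric, so in equilibrium e_O = e_H: the reaction function gives (2/3)e_H = 33, hence e_H = 49.5.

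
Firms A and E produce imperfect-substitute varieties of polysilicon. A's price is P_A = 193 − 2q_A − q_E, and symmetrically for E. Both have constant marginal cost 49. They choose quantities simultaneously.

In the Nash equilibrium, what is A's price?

106.6

Firm A's profit: π = q_A(193 − 2q_A − q_E) − 49q_A.
∂π/∂q_A = 144 − 4q_A − q_E = 0 ⇒ q_A = 36 − 0.25q_E.
The game is symmetric, so in equilibrium q_E = q_A: the reaction function gives 1.25q_A = 36, hence q_A = 28.8.
P_A = 193 − 2·28.8 − 28.8 = 106.6.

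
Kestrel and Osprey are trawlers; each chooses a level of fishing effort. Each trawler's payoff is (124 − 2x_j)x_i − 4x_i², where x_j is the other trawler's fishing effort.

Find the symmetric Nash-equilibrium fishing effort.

Kestrel's payoff is (124 − 2x_O)x_K − 4x_K².
∂π/∂x_K = 124 − 2x_O − 8x_K = 0, so x_K = 15.5 − 0.25x_O.
Setting x_K = x_O in the reaction function: x_K = 15.5 − 0.25x_K, so x_K = 15.5 / 1.25 = 12.4.

12.4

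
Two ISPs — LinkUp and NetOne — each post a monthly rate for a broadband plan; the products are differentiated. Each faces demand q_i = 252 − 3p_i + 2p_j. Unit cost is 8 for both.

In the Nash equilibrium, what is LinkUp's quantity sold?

LinkUp's profit: π = (p_{LinkUp} − 8)(252 − 3p_{LinkUp} + 2p_{NetOne}).
∂π/∂p_{LinkUp} = 276 − 6p_{LinkUp} + 2p_{NetOne} = 0 ⇒ p_{LinkUp} = 46 + (1/3)p_{NetOne}.
The game is symmetric, so in equilibrium p_{NetOne} = p_{LinkUp}: the reaction function gives (2/3)p_{LinkUp} = 46, hence p_{LinkUp} = 69.
q_{LinkUp} = 252 − 3·69 + 2·69 = 183.

183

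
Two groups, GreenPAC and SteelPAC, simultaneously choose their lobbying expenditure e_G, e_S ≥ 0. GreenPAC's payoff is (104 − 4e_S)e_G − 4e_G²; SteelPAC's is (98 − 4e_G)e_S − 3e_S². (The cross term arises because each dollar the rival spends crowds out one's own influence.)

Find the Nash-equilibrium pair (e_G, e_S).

Expanding GreenPAC's payoff: 104e_G − 4e_Se_G − 4e_G².
∂π/∂e_G = 104 − 4e_S − 8e_G = 0, so e_G = 13 − 0.5e_S.
Likewise for SteelPAC: e_S = 49/3 − (2/3)e_G.
Plugging e_S into GreenPAC's best response: e_G = 13 − 0.5(49/3 − (2/3)e_G) ⇒ (2/3)e_G = 29/6, so e_G = 7.25.
Then e_S = 49/3 − (2/3)·7.25 = 11.5.

7.25, 11.5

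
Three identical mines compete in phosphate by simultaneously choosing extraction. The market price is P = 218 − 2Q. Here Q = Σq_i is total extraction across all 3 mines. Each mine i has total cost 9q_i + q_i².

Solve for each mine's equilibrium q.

20.9

A representative mine's profit is π_i = q_i(218 − 2Q) − 9q_i − q_i², with Q = q_i + Σ_{j≠i} q_j.
First-order condition: 209 − 6q_i − 2Σ_{j≠i} q_j = 0.
Imposing symmetry (q_j = q for all j) turns Σ_{j≠i} q_j into 2q, so 209 = 10q and q = 20.9.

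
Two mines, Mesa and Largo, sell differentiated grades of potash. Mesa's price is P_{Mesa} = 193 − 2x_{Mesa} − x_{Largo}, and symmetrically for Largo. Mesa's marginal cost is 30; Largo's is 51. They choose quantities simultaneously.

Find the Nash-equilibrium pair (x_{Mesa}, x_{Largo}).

34, 27

Mine Mesa's profit: π = x_{Mesa}(193 − 2x_{Mesa} − x_{Largo}) − 30x_{Mesa}.
∂π/∂x_{Mesa} = 163 − 4x_{Mesa} − x_{Largo} = 0 ⇒ x_{Mesa} = 40.75 − 0.25x_{Largo}.
Similarly x_{Largo} = 35.5 − 0.25x_{Mesa}.
Substituting the second reaction function into the first: x_{Mesa} = 40.75 − 0.25(35.5 − 0.25x_{Mesa}), which gives 0.9375x_{Mesa} = 31.875 ⇒ x_{Mesa} = 34.
Then x_{Largo} = 35.5 − 0.25·34 = 27.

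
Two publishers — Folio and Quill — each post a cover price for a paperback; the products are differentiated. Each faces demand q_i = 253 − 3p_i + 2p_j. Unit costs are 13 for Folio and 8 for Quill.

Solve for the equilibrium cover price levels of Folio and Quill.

Folio's profit: π = (p_{Folio} − 13)(253 − 3p_{Folio} + 2p_{Quill}).
∂π/∂p_{Folio} = 292 − 6p_{Folio} + 2p_{Quill} = 0 ⇒ p_{Folio} = 146/3 + (1/3)p_{Quill}.
Similarly p_{Quill} = 277/6 + (1/3)p_{Folio}.
Substituting the second reaction function into the first: p_{Folio} = 146/3 + (1/3)(277/6 + (1/3)p_{Folio}), which gives (8/9)p_{Folio} = 1153/18 ⇒ p_{Folio} = 72.0625.
Then p_{Quill} = 277/6 + (1/3)·72.0625 = 70.1875.

72.0625, 70.1875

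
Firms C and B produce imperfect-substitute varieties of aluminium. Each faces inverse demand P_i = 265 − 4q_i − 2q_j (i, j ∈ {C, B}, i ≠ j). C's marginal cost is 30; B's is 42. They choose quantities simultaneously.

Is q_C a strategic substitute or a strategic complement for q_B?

strategic substitutes

Firm C's profit: π = q_C(265 − 4q_C − 2q_B) − 30q_C.
∂π/∂q_C = 235 − 8q_C − 2q_B = 0 ⇒ q_C = 29.375 − 0.25q_B.
The best-response slope dq_C/dq_B = −0.25 < 0: the reaction function is downward-sloping, so the choices are strategic substitutes.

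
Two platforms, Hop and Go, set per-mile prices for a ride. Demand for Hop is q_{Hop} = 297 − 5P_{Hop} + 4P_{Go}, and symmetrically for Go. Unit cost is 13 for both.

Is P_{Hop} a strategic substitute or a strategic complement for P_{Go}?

Hop's profit: π = (P_{Hop} − 13)(297 − 5P_{Hop} + 4P_{Go}).
∂π/∂P_{Hop} = 362 − 10P_{Hop} + 4P_{Go} = 0 ⇒ P_{Hop} = 36.2 + 0.4P_{Go}.
The best-response slope dP_{Hop}/dP_{Go} = 0.4 > 0: the reaction function is upward-sloping, so the choices are strategic complements.

strategic complements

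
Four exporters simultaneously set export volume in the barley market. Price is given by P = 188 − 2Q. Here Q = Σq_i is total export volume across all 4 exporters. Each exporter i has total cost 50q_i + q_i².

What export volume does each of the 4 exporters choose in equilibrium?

A representative exporter's profit is π_i = q_i(188 − 2Q) − 50q_i − q_i², with Q = q_i + Σ_{j≠i} q_j.
First-order condition: 138 − 6q_i − 2Σ_{j≠i} q_j = 0.
With identical exporters, set every q_j = q: then 138 − 6q − 6q = 0, i.e. q = 138/12 = 11.5.

11.5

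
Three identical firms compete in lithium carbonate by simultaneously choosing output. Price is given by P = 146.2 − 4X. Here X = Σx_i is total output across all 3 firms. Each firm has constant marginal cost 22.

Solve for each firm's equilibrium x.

7.7625

A representative firm's profit is π_i = x_i(146.2 − 4X) − 22x_i, with X = x_i + Σ_{j≠i} x_j.
First-order condition: 124.2 − 8x_i − 4Σ_{j≠i} x_j = 0.
With identical firms, set every x_j = x: then 124.2 − 8x − 8x = 0, i.e. x = 124.2/16 = 7.7625.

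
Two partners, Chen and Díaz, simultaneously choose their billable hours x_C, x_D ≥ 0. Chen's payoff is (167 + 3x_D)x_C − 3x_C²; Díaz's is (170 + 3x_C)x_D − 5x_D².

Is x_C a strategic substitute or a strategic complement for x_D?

Expanding Chen's payoff: 167x_C + 3x_Dx_C − 3x_C².
∂π/∂x_C = 167 + 3x_D − 6x_C = 0, so x_C = 167/6 + 0.5x_D.
The best-response slope dx_C/dx_D = 0.5 > 0: the reaction function is upward-sloping, so the choices are strategic complements.

strategic complements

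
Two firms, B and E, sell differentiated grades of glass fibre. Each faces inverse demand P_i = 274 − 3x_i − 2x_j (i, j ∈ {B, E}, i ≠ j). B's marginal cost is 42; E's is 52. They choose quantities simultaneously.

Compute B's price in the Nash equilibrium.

130.875

Firm B's profit: π = x_B(274 − 3x_B − 2x_E) − 42x_B.
∂π/∂x_B = 232 − 6x_B − 2x_E = 0 ⇒ x_B = 116/3 − (1/3)x_E.
Similarly x_E = 37 − (1/3)x_B.
Substituting the second reaction function into the first: x_B = 116/3 − (1/3)(37 − (1/3)x_B), which gives (8/9)x_B = 79/3 ⇒ x_B = 29.625.
Then x_E = 37 − (1/3)·29.625 = 27.125.
P_B = 274 − 3·29.625 − 2·27.125 = 130.875.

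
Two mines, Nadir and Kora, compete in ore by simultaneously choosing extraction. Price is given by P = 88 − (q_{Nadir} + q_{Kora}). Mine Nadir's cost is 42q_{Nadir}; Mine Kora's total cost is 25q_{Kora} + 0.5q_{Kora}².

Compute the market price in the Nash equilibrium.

57

Mine Nadir's profit: π = q_{Nadir}(88 − (q_{Nadir} + q_{Kora})) − 42q_{Nadir}.
∂π/∂q_{Nadir} = 46 − 2q_{Nadir} − q_{Kora} = 0, so q_{Nadir} = 23 − 0.5q_{Kora}.
For Kora: ∂π/∂q_{Kora} = 63 − 3q_{Kora} − q_{Nadir} = 0 ⇒ q_{Kora} = 21 − (1/3)q_{Nadir}.
Solving the two reaction functions simultaneously: (1 − (−0.5)(−1/3))q_{Nadir} = 23 − 0.5·21, so (5/6)q_{Nadir} = 12.5 and q_{Nadir} = 15.
Then q_{Kora} = 21 − (1/3)·15 = 16.
Equilibrium price: P = 88 − 31 = 57.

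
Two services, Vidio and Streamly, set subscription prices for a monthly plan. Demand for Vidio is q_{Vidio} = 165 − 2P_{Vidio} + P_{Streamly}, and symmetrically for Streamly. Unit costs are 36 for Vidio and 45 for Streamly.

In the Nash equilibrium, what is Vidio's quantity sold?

88.4

Vidio's profit: π = (P_{Vidio} − 36)(165 − 2P_{Vidio} + P_{Streamly}).
∂π/∂P_{Vidio} = 237 − 4P_{Vidio} + P_{Streamly} = 0 ⇒ P_{Vidio} = 59.25 + 0.25P_{Streamly}.
Similarly P_{Streamly} = 63.75 + 0.25P_{Vidio}.
Plugging P_{Streamly} into Vidio's best response: P_{Vidio} = 59.25 + 0.25(63.75 + 0.25P_{Vidio}) ⇒ 0.9375P_{Vidio} = 75.1875, so P_{Vidio} = 80.2.
Then P_{Streamly} = 63.75 + 0.25·80.2 = 83.8.
q_{Vidio} = 165 − 2·80.2 + 83.8 = 88.4.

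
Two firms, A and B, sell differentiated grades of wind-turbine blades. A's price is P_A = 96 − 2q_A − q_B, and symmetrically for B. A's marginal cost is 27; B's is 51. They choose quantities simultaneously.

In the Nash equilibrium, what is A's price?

57.8

Firm A's profit: π = q_A(96 − 2q_A − q_B) − 27q_A.
∂π/∂q_A = 69 − 4q_A − q_B = 0 ⇒ q_A = 17.25 − 0.25q_B.
Similarly q_B = 11.25 − 0.25q_A.
Solving the two reaction functions simultaneously: (1 − (−0.25)(−0.25))q_A = 17.25 − 0.25·11.25, so 0.9375q_A = 14.4375 and q_A = 15.4.
Then q_B = 11.25 − 0.25·15.4 = 7.4.
P_A = 96 − 2·15.4 − 7.4 = 57.8.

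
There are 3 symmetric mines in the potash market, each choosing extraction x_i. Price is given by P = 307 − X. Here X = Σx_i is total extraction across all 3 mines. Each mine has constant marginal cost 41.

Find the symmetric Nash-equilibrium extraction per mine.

A representative mine's profit is π_i = x_i(307 − X) − 41x_i, with X = x_i + Σ_{j≠i} x_j.
First-order condition: 266 − 2x_i − Σ_{j≠i} x_j = 0.
With identical mines, set every x_j = x: then 266 − 2x − 2x = 0, i.e. x = 266/4 = 66.5.

66.5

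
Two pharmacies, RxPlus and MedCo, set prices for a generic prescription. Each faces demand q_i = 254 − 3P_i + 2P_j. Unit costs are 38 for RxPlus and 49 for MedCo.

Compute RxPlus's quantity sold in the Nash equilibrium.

168.1875

RxPlus's profit: π = (P_{RxPlus} − 38)(254 − 3P_{RxPlus} + 2P_{MedCo}).
∂π/∂P_{RxPlus} = 368 − 6P_{RxPlus} + 2P_{MedCo} = 0 ⇒ P_{RxPlus} = 184/3 + (1/3)P_{MedCo}.
Similarly P_{MedCo} = 401/6 + (1/3)P_{RxPlus}.
Plugging P_{MedCo} into RxPlus's best response: P_{RxPlus} = 184/3 + (1/3)(401/6 + (1/3)P_{RxPlus}) ⇒ (8/9)P_{RxPlus} = 1505/18, so P_{RxPlus} = 94.0625.
Then P_{MedCo} = 401/6 + (1/3)·94.0625 = 98.1875.
q_{RxPlus} = 254 − 3·94.0625 + 2·98.1875 = 168.1875.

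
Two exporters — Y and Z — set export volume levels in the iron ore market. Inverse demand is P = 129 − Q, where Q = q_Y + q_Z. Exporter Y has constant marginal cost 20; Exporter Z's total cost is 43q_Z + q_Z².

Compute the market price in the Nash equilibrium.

70

Exporter Y's profit: π = q_Y(129 − (q_Y + q_Z)) − 20q_Y.
∂π/∂q_Y = 109 − 2q_Y − q_Z = 0, so q_Y = 54.5 − 0.5q_Z.
For Z: ∂π/∂q_Z = 86 − 4q_Z − q_Y = 0 ⇒ q_Z = 21.5 − 0.25q_Y.
Plugging q_Z into Y's best response: q_Y = 54.5 − 0.5(21.5 − 0.25q_Y) ⇒ 0.875q_Y = 43.75, so q_Y = 50.
Then q_Z = 21.5 − 0.25·50 = 9.
Equilibrium price: P = 129 − 59 = 70.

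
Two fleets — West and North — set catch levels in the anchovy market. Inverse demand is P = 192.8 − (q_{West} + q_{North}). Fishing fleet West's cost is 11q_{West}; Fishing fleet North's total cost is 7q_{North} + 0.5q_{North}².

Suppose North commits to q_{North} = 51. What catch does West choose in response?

Fishing fleet West's profit: π = q_{West}(192.8 − (q_{West} + q_{North})) − 11q_{West}.
∂π/∂q_{West} = 181.8 − 2q_{West} − q_{North} = 0, so q_{West} = 90.9 − 0.5q_{North}.
At q_{North} = 51: q_{West} = 90.9 − 0.5·51 = 65.4.

65.4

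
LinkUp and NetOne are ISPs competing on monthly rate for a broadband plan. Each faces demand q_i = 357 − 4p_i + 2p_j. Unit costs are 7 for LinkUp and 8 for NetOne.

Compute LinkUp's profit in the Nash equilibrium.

13133.16

LinkUp's profit: π = (p_{LinkUp} − 7)(357 − 4p_{LinkUp} + 2p_{NetOne}).
∂π/∂p_{LinkUp} = 385 − 8p_{LinkUp} + 2p_{NetOne} = 0 ⇒ p_{LinkUp} = 48.125 + 0.25p_{NetOne}.
Similarly p_{NetOne} = 48.625 + 0.25p_{LinkUp}.
Solving the two reaction functions simultaneously: (1 − (0.25)(0.25))p_{LinkUp} = 48.125 + 0.25·48.625, so 0.9375p_{LinkUp} = 1929/32 and p_{LinkUp} = 64.3.
Then p_{NetOne} = 48.625 + 0.25·64.3 = 64.7.
q_{LinkUp} = 357 − 4·64.3 + 2·64.7 = 229.2.
Profit = (64.3 − 7)·229.2 = 13133.16.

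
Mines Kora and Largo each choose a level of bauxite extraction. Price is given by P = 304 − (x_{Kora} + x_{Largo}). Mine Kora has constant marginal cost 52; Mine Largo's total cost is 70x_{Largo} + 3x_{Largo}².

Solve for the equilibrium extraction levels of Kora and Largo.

Mine Kora's profit: π = x_{Kora}(304 − (x_{Kora} + x_{Largo})) − 52x_{Kora}.
∂π/∂x_{Kora} = 252 − 2x_{Kora} − x_{Largo} = 0, so x_{Kora} = 126 − 0.5x_{Largo}.
For Largo: ∂π/∂x_{Largo} = 234 − 8x_{Largo} − x_{Kora} = 0 ⇒ x_{Largo} = 29.25 − 0.125x_{Kora}.
Solving the two reaction functions simultaneously: (1 − (−0.5)(−0.125))x_{Kora} = 126 − 0.5·29.25, so 0.9375x_{Kora} = 111.375 and x_{Kora} = 118.8.
Then x_{Largo} = 29.25 − 0.125·118.8 = 14.4.

118.8, 14.4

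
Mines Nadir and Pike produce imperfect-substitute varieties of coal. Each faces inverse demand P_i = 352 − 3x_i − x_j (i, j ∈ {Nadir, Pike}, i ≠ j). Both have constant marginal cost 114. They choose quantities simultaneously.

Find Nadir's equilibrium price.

Mine Nadir's profit: π = x_{Nadir}(352 − 3x_{Nadir} − x_{Pike}) − 114x_{Nadir}.
∂π/∂x_{Nadir} = 238 − 6x_{Nadir} − x_{Pike} = 0 ⇒ x_{Nadir} = 119/3 − (1/6)x_{Pike}.
The game is symmetric, so in equilibrium x_{Pike} = x_{Nadir}: the reaction function gives (7/6)x_{Nadir} = 119/3, hence x_{Nadir} = 34.
P_{Nadir} = 352 − 3·34 − 34 = 216.

216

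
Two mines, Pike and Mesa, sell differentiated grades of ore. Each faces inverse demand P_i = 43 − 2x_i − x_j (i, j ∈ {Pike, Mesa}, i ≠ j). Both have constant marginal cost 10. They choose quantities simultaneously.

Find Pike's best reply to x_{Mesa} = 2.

Mine Pike's profit: π = x_{Pike}(43 − 2x_{Pike} − x_{Mesa}) − 10x_{Pike}.
∂π/∂x_{Pike} = 33 − 4x_{Pike} − x_{Mesa} = 0 ⇒ x_{Pike} = 8.25 − 0.25x_{Mesa}.
At x_{Mesa} = 2: x_{Pike} = 8.25 − 0.25·2 = 7.75.

7.75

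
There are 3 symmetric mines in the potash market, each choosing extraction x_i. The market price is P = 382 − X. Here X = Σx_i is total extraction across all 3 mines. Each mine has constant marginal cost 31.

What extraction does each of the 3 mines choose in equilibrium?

87.75

A representative mine's profit is π_i = x_i(382 − X) − 31x_i, with X = x_i + Σ_{j≠i} x_j.
First-order condition: 351 − 2x_i − Σ_{j≠i} x_j = 0.
Imposing symmetry (x_j = x for all j) turns Σ_{j≠i} x_j into 2x, so 351 = 4x and x = 87.75.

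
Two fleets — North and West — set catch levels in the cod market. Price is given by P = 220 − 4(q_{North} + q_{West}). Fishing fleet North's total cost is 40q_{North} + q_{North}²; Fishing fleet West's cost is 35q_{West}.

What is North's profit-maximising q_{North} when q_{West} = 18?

10.8

Fishing fleet North's profit: π = q_{North}(220 − 4(q_{North} + q_{West})) − 40q_{North} − q_{North}².
∂π/∂q_{North} = 180 − 10q_{North} − 4q_{West} = 0, so q_{North} = 18 − 0.4q_{West}.
At q_{West} = 18: q_{North} = 18 − 0.4·18 = 10.8.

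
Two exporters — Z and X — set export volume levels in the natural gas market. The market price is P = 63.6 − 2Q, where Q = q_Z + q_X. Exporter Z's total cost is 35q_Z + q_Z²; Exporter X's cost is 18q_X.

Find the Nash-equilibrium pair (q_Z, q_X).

1.16, 10.82

Exporter Z's profit: π = q_Z(63.6 − 2(q_Z + q_X)) − 35q_Z − q_Z².
∂π/∂q_Z = 28.6 − 6q_Z − 2q_X = 0, so q_Z = 143/30 − (1/3)q_X.
For X: ∂π/∂q_X = 45.6 − 4q_X − 2q_Z = 0 ⇒ q_X = 11.4 − 0.5q_Z.
Solving the two reaction functions simultaneously: (1 − (−1/3)(−0.5))q_Z = 143/30 − (1/3)·11.4, so (5/6)q_Z = 29/30 and q_Z = 1.16.
Then q_X = 11.4 − 0.5·1.16 = 10.82.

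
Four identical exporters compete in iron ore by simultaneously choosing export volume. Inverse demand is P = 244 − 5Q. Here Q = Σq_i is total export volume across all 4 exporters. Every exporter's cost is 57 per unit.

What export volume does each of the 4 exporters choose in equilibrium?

A representative exporter's profit is π_i = q_i(244 − 5Q) − 57q_i, with Q = q_i + Σ_{j≠i} q_j.
First-order condition: 187 − 10q_i − 5Σ_{j≠i} q_j = 0.
Imposing symmetry (q_j = q for all j) turns Σ_{j≠i} q_j into 3q, so 187 = 25q and q = 7.48.

7.48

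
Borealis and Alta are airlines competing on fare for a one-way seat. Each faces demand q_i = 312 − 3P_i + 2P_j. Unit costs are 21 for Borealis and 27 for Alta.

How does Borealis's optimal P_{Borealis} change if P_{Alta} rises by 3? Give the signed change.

Borealis's profit: π = (P_{Borealis} − 21)(312 − 3P_{Borealis} + 2P_{Alta}).
∂π/∂P_{Borealis} = 375 − 6P_{Borealis} + 2P_{Alta} = 0 ⇒ P_{Borealis} = 62.5 + (1/3)P_{Alta}.
The reaction-function slope is 1/3, so a 3-unit rise in P_{Alta} moves P_{Borealis} by 1/3 × 3 = 1. Borealis's best response rises — the actions are strategic complements.

1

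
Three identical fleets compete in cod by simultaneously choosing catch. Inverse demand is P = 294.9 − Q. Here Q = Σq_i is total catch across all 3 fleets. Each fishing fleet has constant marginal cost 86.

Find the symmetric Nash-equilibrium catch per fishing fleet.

52.225

A representative fishing fleet's profit is π_i = q_i(294.9 − Q) − 86q_i, with Q = q_i + Σ_{j≠i} q_j.
First-order condition: 208.9 − 2q_i − Σ_{j≠i} q_j = 0.
Imposing symmetry (q_j = q for all j) turns Σ_{j≠i} q_j into 2q, so 208.9 = 4q and q = 52.225.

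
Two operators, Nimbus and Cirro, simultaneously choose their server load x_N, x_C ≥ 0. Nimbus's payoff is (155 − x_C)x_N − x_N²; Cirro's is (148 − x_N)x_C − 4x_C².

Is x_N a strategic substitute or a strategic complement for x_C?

Expanding Nimbus's payoff: 155x_N − x_Cx_N − x_N².
∂π/∂x_N = 155 − x_C − 2x_N = 0, so x_N = 77.5 − 0.5x_C.
The best-response slope dx_N/dx_C = −0.5 < 0: the reaction function is downward-sloping, so the choices are strategic substitutes.

strategic substitutes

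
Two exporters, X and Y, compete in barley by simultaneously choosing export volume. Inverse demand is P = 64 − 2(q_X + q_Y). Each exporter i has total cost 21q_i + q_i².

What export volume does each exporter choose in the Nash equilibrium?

Exporter X's profit: π = q_X(64 − 2(q_X + q_Y)) − 21q_X − q_X².
∂π/∂q_X = 43 − 6q_X − 2q_Y = 0, so q_X = 43/6 − (1/3)q_Y.
By symmetry q_Y = q_X; substituting into the reaction function, (4/3)q_X = 43/6 and q_X = 5.375.

5.375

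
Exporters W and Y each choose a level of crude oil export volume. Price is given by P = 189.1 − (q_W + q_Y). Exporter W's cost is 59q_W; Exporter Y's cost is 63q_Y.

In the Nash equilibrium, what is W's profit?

1998.09

Exporter W's profit: π = q_W(189.1 − (q_W + q_Y)) − 59q_W.
∂π/∂q_W = 130.1 − 2q_W − q_Y = 0, so q_W = 65.05 − 0.5q_Y.
By the same steps for Y: q_Y = 63.05 − 0.5q_W.
Substituting the second reaction function into the first: q_W = 65.05 − 0.5(63.05 − 0.5q_W), which gives 0.75q_W = 33.525 ⇒ q_W = 44.7.
Then q_Y = 63.05 − 0.5·44.7 = 40.7.
Price P = 189.1 − 85.4 = 103.7.
W's profit: (103.7 − 59)·44.7 = 1998.09.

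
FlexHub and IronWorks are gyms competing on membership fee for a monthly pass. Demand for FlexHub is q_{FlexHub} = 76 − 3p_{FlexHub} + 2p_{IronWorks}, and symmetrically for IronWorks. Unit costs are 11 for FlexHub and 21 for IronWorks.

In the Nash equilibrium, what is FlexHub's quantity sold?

54.375

FlexHub's profit: π = (p_{FlexHub} − 11)(76 − 3p_{FlexHub} + 2p_{IronWorks}).
∂π/∂p_{FlexHub} = 109 − 6p_{FlexHub} + 2p_{IronWorks} = 0 ⇒ p_{FlexHub} = 109/6 + (1/3)p_{IronWorks}.
Similarly p_{IronWorks} = 139/6 + (1/3)p_{FlexHub}.
Plugging p_{IronWorks} into FlexHub's best response: p_{FlexHub} = 109/6 + (1/3)(139/6 + (1/3)p_{FlexHub}) ⇒ (8/9)p_{FlexHub} = 233/9, so p_{FlexHub} = 29.125.
Then p_{IronWorks} = 139/6 + (1/3)·29.125 = 32.875.
q_{FlexHub} = 76 − 3·29.125 + 2·32.875 = 54.375.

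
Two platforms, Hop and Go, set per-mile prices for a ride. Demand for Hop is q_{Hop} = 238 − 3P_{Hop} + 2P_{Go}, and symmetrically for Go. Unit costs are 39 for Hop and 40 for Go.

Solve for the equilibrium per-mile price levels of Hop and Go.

88.9375, 89.3125

Hop's profit: π = (P_{Hop} − 39)(238 − 3P_{Hop} + 2P_{Go}).
∂π/∂P_{Hop} = 355 − 6P_{Hop} + 2P_{Go} = 0 ⇒ P_{Hop} = 355/6 + (1/3)P_{Go}.
Similarly P_{Go} = 179/3 + (1/3)P_{Hop}.
Solving the two reaction functions simultaneously: (1 − (1/3)(1/3))P_{Hop} = 355/6 + (1/3)·(179/3), so (8/9)P_{Hop} = 1423/18 and P_{Hop} = 88.9375.
Then P_{Go} = 179/3 + (1/3)·88.9375 = 89.3125.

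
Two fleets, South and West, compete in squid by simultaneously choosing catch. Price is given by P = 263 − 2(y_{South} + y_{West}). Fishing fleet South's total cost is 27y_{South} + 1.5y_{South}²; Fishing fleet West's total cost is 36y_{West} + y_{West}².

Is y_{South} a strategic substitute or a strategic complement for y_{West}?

strategic substitutes

Fishing fleet South's profit: π = y_{South}(263 − 2(y_{South} + y_{West})) − 27y_{South} − 1.5y_{South}².
∂π/∂y_{South} = 236 − 7y_{South} − 2y_{West} = 0, so y_{South} = 236/7 − (2/7)y_{West}.
The best-response slope dy_{South}/dy_{West} = −2/7 < 0: the reaction function is downward-sloping, so the choices are strategic substitutes.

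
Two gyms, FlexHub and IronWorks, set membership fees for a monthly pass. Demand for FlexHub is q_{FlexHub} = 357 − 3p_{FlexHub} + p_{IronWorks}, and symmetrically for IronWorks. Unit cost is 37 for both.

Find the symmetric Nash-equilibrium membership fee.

FlexHub's profit: π = (p_{FlexHub} − 37)(357 − 3p_{FlexHub} + p_{IronWorks}).
∂π/∂p_{FlexHub} = 468 − 6p_{FlexHub} + p_{IronWorks} = 0 ⇒ p_{FlexHub} = 78 + (1/6)p_{IronWorks}.
The game is symmetric, so in equilibrium p_{IronWorks} = p_{FlexHub}: the reaction function gives (5/6)p_{FlexHub} = 78, hence p_{FlexHub} = 93.6.

93.6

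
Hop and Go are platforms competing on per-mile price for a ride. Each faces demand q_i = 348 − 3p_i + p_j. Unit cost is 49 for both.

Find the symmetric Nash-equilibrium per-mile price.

99

Hop's profit: π = (p_{Hop} − 49)(348 − 3p_{Hop} + p_{Go}).
∂π/∂p_{Hop} = 495 − 6p_{Hop} + p_{Go} = 0 ⇒ p_{Hop} = 82.5 + (1/6)p_{Go}.
By symmetry p_{Go} = p_{Hop}; substituting into the reaction function, (5/6)p_{Hop} = 82.5 and p_{Hop} = 99.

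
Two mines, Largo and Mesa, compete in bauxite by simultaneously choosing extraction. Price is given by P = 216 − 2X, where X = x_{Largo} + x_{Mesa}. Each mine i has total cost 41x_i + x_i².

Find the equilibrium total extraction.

43.75

Mine Largo's profit: π = x_{Largo}(216 − 2(x_{Largo} + x_{Mesa})) − 41x_{Largo} − x_{Largo}².
∂π/∂x_{Largo} = 175 − 6x_{Largo} − 2x_{Mesa} = 0, so x_{Largo} = 175/6 − (1/3)x_{Mesa}.
The game is symmetric, so in equilibrium x_{Mesa} = x_{Largo}: the reaction function gives (4/3)x_{Largo} = 175/6, hence x_{Largo} = 21.875.
Total extraction: 21.875 + 21.875 = 43.75.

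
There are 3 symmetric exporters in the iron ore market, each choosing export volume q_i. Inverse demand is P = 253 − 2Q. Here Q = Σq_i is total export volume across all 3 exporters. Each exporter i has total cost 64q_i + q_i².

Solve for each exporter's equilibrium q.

18.9

A representative exporter's profit is π_i = q_i(253 − 2Q) − 64q_i − q_i², with Q = q_i + Σ_{j≠i} q_j.
First-order condition: 189 − 6q_i − 2Σ_{j≠i} q_j = 0.
Imposing symmetry (q_j = q for all j) turns Σ_{j≠i} q_j into 2q, so 189 = 10q and q = 18.9.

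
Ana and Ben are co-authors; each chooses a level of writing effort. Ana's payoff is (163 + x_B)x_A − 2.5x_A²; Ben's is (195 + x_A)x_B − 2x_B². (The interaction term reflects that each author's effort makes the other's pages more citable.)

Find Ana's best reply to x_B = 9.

Expanding Ana's payoff: 163x_A + x_Bx_A − 2.5x_A².
∂π/∂x_A = 163 + x_B − 5x_A = 0, so x_A = 32.6 + 0.2x_B.
At x_B = 9: x_A = 32.6 + 0.2·9 = 34.4.

34.4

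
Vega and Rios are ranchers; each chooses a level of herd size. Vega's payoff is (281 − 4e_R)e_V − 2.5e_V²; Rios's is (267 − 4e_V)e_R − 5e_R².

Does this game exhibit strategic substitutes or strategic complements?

Expanding Vega's payoff: 281e_V − 4e_Re_V − 2.5e_V².
∂π/∂e_V = 281 − 4e_R − 5e_V = 0, so e_V = 56.2 − 0.8e_R.
The best-response slope de_V/de_R = −0.8 < 0: the reaction function is downward-sloping, so the choices are strategic substitutes.

strategic substitutes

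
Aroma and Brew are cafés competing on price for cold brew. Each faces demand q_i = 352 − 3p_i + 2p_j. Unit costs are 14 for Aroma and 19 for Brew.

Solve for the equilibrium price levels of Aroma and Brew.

99.4375, 101.3125

Aroma's profit: π = (p_{Aroma} − 14)(352 − 3p_{Aroma} + 2p_{Brew}).
∂π/∂p_{Aroma} = 394 − 6p_{Aroma} + 2p_{Brew} = 0 ⇒ p_{Aroma} = 197/3 + (1/3)p_{Brew}.
Similarly p_{Brew} = 409/6 + (1/3)p_{Aroma}.
Solving the two reaction functions simultaneously: (1 − (1/3)(1/3))p_{Aroma} = 197/3 + (1/3)·(409/6), so (8/9)p_{Aroma} = 1591/18 and p_{Aroma} = 99.4375.
Then p_{Brew} = 409/6 + (1/3)·99.4375 = 101.3125.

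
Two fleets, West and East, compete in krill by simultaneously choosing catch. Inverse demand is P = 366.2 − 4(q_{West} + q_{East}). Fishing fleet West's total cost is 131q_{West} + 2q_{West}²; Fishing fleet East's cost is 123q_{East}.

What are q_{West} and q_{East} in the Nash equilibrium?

11.36, 24.72

Fishing fleet West's profit: π = q_{West}(366.2 − 4(q_{West} + q_{East})) − 131q_{West} − 2q_{West}².
∂π/∂q_{West} = 235.2 − 12q_{West} − 4q_{East} = 0, so q_{West} = 19.6 − (1/3)q_{East}.
For East: ∂π/∂q_{East} = 243.2 − 8q_{East} − 4q_{West} = 0 ⇒ q_{East} = 30.4 − 0.5q_{West}.
Substituting the second reaction function into the first: q_{West} = 19.6 − (1/3)(30.4 − 0.5q_{West}), which gives (5/6)q_{West} = 142/15 ⇒ q_{West} = 11.36.
Then q_{East} = 30.4 − 0.5·11.36 = 24.72.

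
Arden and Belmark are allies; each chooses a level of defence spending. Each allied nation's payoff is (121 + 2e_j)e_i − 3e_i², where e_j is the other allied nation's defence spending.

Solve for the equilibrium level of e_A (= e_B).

Arden's payoff is (121 + 2e_B)e_A − 3e_A².
∂π/∂e_A = 121 + 2e_B − 6e_A = 0, so e_A = 121/6 + (1/3)e_B.
By symmetry e_B = e_A; substituting into the reaction function, (2/3)e_A = 121/6 and e_A = 30.25.

30.25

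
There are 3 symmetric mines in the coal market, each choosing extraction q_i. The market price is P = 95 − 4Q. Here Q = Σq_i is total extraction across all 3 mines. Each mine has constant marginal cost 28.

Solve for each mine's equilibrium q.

A representative mine's profit is π_i = q_i(95 − 4Q) − 28q_i, with Q = q_i + Σ_{j≠i} q_j.
First-order condition: 67 − 8q_i − 4Σ_{j≠i} q_j = 0.
In a symmetric equilibrium every mine chooses the same q, so Σ_{j≠i} q_j = 2q. The condition becomes 67 − 16q = 0, giving q = 67/16 = 4.1875.

4.1875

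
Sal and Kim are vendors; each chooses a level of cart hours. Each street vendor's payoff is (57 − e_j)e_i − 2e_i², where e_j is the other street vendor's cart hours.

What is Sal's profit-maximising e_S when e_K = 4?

13.25

Sal's payoff is (57 − e_K)e_S − 2e_S².
∂π/∂e_S = 57 − e_K − 4e_S = 0, so e_S = 14.25 − 0.25e_K.
At e_K = 4: e_S = 14.25 − 0.25·4 = 13.25.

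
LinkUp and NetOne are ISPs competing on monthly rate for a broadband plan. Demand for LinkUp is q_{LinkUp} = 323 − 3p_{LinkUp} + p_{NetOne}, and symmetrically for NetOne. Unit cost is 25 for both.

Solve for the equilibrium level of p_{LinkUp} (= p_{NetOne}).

LinkUp's profit: π = (p_{LinkUp} − 25)(323 − 3p_{LinkUp} + p_{NetOne}).
∂π/∂p_{LinkUp} = 398 − 6p_{LinkUp} + p_{NetOne} = 0 ⇒ p_{LinkUp} = 199/3 + (1/6)p_{NetOne}.
Setting p_{LinkUp} = p_{NetOne} in the reaction function: p_{LinkUp} = 199/3 + (1/6)p_{LinkUp}, so p_{LinkUp} = (199/3) / (5/6) = 79.6.

79.6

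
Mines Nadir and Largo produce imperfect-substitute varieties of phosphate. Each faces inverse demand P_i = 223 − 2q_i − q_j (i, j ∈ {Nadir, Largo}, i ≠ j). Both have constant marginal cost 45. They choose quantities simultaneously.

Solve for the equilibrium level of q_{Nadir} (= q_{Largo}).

35.6

Mine Nadir's profit: π = q_{Nadir}(223 − 2q_{Nadir} − q_{Largo}) − 45q_{Nadir}.
∂π/∂q_{Nadir} = 178 − 4q_{Nadir} − q_{Largo} = 0 ⇒ q_{Nadir} = 44.5 − 0.25q_{Largo}.
The game is symmetric, so in equilibrium q_{Largo} = q_{Nadir}: the reaction function gives 1.25q_{Nadir} = 44.5, hence q_{Nadir} = 35.6.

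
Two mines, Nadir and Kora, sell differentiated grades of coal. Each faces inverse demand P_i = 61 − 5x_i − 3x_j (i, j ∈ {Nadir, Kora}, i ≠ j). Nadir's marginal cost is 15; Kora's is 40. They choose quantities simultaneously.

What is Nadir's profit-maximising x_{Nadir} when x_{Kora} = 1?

Mine Nadir's profit: π = x_{Nadir}(61 − 5x_{Nadir} − 3x_{Kora}) − 15x_{Nadir}.
∂π/∂x_{Nadir} = 46 − 10x_{Nadir} − 3x_{Kora} = 0 ⇒ x_{Nadir} = 4.6 − 0.3x_{Kora}.
At x_{Kora} = 1: x_{Nadir} = 4.6 − 0.3·1 = 4.3.

4.3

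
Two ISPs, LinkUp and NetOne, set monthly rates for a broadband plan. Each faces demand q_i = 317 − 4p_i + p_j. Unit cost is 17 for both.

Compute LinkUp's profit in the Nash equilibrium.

5776

LinkUp's profit: π = (p_{LinkUp} − 17)(317 − 4p_{LinkUp} + p_{NetOne}).
∂π/∂p_{LinkUp} = 385 − 8p_{LinkUp} + p_{NetOne} = 0 ⇒ p_{LinkUp} = 48.125 + 0.125p_{NetOne}.
The game is symmetric, so in equilibrium p_{NetOne} = p_{LinkUp}: the reaction function gives 0.875p_{LinkUp} = 48.125, hence p_{LinkUp} = 55.
q_{LinkUp} = 317 − 4·55 + 55 = 152.
Profit = (55 − 17)·152 = 5776.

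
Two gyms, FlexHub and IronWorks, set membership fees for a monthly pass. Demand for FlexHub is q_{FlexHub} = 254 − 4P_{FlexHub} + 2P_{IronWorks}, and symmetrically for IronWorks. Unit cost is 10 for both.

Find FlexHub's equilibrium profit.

FlexHub's profit: π = (P_{FlexHub} − 10)(254 − 4P_{FlexHub} + 2P_{IronWorks}).
∂π/∂P_{FlexHub} = 294 − 8P_{FlexHub} + 2P_{IronWorks} = 0 ⇒ P_{FlexHub} = 36.75 + 0.25P_{IronWorks}.
By symmetry P_{IronWorks} = P_{FlexHub}; substituting into the reaction function, 0.75P_{FlexHub} = 36.75 and P_{FlexHub} = 49.
q_{FlexHub} = 254 − 4·49 + 2·49 = 156.
Profit = (49 − 10)·156 = 6084.

6084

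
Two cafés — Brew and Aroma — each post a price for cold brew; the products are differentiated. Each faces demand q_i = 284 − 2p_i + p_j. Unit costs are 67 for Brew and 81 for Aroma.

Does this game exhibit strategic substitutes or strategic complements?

Brew's profit: π = (p_{Brew} − 67)(284 − 2p_{Brew} + p_{Aroma}).
∂π/∂p_{Brew} = 418 − 4p_{Brew} + p_{Aroma} = 0 ⇒ p_{Brew} = 104.5 + 0.25p_{Aroma}.
The best-response slope dp_{Brew}/dp_{Aroma} = 0.25 > 0: the reaction function is upward-sloping, so the choices are strategic complements.

strategic complements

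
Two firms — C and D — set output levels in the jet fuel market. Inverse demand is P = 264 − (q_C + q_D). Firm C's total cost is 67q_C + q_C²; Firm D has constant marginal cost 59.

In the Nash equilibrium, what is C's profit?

Firm C's profit: π = q_C(264 − (q_C + q_D)) − 67q_C − q_C².
∂π/∂q_C = 197 − 4q_C − q_D = 0, so q_C = 49.25 − 0.25q_D.
For D: ∂π/∂q_D = 205 − 2q_D − q_C = 0 ⇒ q_D = 102.5 − 0.5q_C.
Plugging q_D into C's best response: q_C = 49.25 − 0.25(102.5 − 0.5q_C) ⇒ 0.875q_C = 23.625, so q_C = 27.
Then q_D = 102.5 − 0.5·27 = 89.
Price P = 264 − 116 = 148.
C's profit: (148 − 67)·27 − (27)² = 1458.

1458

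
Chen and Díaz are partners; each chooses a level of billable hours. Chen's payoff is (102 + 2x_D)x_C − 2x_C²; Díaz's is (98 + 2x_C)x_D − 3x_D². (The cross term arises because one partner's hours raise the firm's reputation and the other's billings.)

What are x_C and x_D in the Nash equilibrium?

Expanding Chen's payoff: 102x_C + 2x_Dx_C − 2x_C².
∂π/∂x_C = 102 + 2x_D − 4x_C = 0, so x_C = 25.5 + 0.5x_D.
Likewise for Díaz: x_D = 49/3 + (1/3)x_C.
Substituting the second reaction function into the first: x_C = 25.5 + 0.5(49/3 + (1/3)x_C), which gives (5/6)x_C = 101/3 ⇒ x_C = 40.4.
Then x_D = 49/3 + (1/3)·40.4 = 29.8.

40.4, 29.8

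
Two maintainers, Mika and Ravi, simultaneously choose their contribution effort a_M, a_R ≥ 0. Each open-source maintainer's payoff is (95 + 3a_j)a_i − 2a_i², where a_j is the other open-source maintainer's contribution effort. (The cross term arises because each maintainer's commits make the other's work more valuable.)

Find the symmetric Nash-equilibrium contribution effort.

Mika's payoff is (95 + 3a_R)a_M − 2a_M².
∂π/∂a_M = 95 + 3a_R − 4a_M = 0, so a_M = 23.75 + 0.75a_R.
By symmetry a_R = a_M; substituting into the reaction function, 0.25a_M = 23.75 and a_M = 95.

95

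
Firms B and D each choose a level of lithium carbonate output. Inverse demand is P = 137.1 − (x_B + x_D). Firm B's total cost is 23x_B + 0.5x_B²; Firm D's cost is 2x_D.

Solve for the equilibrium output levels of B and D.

18.62, 58.24

Firm B's profit: π = x_B(137.1 − (x_B + x_D)) − 23x_B − 0.5x_B².
∂π/∂x_B = 114.1 − 3x_B − x_D = 0, so x_B = 1141/30 − (1/3)x_D.
For D: ∂π/∂x_D = 135.1 − 2x_D − x_B = 0 ⇒ x_D = 67.55 − 0.5x_B.
Substituting the second reaction function into the first: x_B = 1141/30 − (1/3)(67.55 − 0.5x_B), which gives (5/6)x_B = 931/60 ⇒ x_B = 18.62.
Then x_D = 67.55 − 0.5·18.62 = 58.24.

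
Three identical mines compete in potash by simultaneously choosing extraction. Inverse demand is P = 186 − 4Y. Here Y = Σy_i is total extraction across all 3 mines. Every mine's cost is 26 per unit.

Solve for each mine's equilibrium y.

10

A representative mine's profit is π_i = y_i(186 − 4Y) − 26y_i, with Y = y_i + Σ_{j≠i} y_j.
First-order condition: 160 − 8y_i − 4Σ_{j≠i} y_j = 0.
Imposing symmetry (y_j = y for all j) turns Σ_{j≠i} y_j into 2y, so 160 = 16y and y = 10.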